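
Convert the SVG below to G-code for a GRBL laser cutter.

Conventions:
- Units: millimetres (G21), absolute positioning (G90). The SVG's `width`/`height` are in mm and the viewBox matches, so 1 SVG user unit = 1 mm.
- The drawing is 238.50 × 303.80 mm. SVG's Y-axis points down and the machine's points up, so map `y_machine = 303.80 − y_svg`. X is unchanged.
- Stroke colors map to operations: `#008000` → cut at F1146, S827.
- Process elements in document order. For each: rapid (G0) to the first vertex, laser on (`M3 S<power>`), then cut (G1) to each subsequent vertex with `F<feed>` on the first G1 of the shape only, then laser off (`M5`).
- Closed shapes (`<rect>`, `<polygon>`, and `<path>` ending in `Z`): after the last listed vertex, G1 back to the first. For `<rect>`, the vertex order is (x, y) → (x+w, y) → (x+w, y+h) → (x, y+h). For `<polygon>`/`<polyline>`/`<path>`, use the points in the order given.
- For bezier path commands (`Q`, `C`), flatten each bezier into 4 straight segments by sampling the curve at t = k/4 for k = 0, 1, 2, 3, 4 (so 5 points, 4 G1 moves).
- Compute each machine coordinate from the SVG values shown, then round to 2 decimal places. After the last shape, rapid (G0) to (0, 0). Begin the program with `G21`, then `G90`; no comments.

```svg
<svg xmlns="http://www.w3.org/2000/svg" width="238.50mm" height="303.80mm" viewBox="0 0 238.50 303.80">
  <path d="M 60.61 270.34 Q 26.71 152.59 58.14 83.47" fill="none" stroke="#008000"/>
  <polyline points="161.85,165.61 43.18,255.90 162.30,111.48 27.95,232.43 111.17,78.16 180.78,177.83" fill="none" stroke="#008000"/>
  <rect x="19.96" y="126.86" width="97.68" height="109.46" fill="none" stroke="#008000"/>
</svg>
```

G21
G90
G0 X60.61 Y33.46
M3 S827
G1 X47.74 Y89.30 F1146
G1 X43.04 Y139.05
G1 X46.51 Y182.73
G1 X58.14 Y220.33
M5
G0 X161.85 Y138.19
M3 S827
G1 X43.18 Y47.90 F1146
G1 X162.30 Y192.32
G1 X27.95 Y71.37
G1 X111.17 Y225.64
G1 X180.78 Y125.97
M5
G0 X19.96 Y176.94
M3 S827
G1 X117.64 Y176.94 F1146
G1 X117.64 Y67.48
G1 X19.96 Y67.48
G1 X19.96 Y176.94
M5
G0 X0.00 Y0.00

1 u = 1 mm; y_m = 303.80 − y.

[1] `<path>` quadratic bezier, #008000→cut S827 F1146: (60.61,33.46) → (47.74,89.30) → (43.04,139.05) → (46.51,182.73) → (58.14,220.33)

[2] `<polyline>` open polyline, #008000→cut S827 F1146: (161.85,138.19) → (43.18,47.90) → (162.30,192.32) → (27.95,71.37) → (111.17,225.64) → (180.78,125.97)

[3] `<rect>` rectangle, #008000→cut S827 F1146: (19.96,176.94) → (117.64,176.94) → (117.64,67.48) → (19.96,67.48) → (19.96,176.94) (closed)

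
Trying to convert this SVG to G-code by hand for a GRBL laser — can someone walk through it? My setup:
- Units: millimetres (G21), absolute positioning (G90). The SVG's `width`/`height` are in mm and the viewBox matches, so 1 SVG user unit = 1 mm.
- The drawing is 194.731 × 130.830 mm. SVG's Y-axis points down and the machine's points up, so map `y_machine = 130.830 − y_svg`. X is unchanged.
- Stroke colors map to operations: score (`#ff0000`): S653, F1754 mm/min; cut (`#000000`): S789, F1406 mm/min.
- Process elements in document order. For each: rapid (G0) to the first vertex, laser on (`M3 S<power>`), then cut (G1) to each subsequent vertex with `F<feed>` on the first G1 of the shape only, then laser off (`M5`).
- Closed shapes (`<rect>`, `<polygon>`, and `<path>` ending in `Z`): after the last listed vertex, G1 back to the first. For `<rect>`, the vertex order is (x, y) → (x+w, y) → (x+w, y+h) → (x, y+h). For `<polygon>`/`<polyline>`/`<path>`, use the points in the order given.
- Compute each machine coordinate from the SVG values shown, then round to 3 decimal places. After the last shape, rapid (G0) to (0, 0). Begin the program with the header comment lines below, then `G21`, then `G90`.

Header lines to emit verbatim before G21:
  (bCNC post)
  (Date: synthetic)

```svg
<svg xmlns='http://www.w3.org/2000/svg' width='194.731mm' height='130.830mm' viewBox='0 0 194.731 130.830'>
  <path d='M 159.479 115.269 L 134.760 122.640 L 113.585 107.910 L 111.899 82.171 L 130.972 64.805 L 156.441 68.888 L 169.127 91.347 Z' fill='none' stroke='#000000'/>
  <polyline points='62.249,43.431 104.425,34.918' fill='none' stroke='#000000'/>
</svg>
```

(bCNC post)
(Date: synthetic)
G21
G90
G0 X159.479 Y15.561
M3 S789
G1 X134.760 Y8.190 F1406
G1 X113.585 Y22.920
G1 X111.899 Y48.659
G1 X130.972 Y66.025
G1 X156.441 Y61.942
G1 X169.127 Y39.483
G1 X159.479 Y15.561
M5
G0 X62.249 Y87.399
M3 S789
G1 X104.425 Y95.912 F1406
M5
G0 X0.000 Y0.000

viewBox `0 0 194.731 130.830` with mm width/height → 1 unit = 1 mm. Flip: y_m = 130.830 − y_svg.

**Shape 1** — `<path>` regular polygon, stroke `#000000` → cut (S789, F1406). Machine vertices: (159.479,15.561) → (134.760,8.190) → (113.585,22.920) → (111.899,48.659) → (130.972,66.025) → (156.441,61.942) → (169.127,39.483) → (159.479,15.561). Closed: final G1 returns to the first vertex.

**Shape 2** — `<polyline>` line segment, stroke `#000000` → cut (S789, F1406). Machine vertices: (62.249,87.399) → (104.425,95.912). Open path.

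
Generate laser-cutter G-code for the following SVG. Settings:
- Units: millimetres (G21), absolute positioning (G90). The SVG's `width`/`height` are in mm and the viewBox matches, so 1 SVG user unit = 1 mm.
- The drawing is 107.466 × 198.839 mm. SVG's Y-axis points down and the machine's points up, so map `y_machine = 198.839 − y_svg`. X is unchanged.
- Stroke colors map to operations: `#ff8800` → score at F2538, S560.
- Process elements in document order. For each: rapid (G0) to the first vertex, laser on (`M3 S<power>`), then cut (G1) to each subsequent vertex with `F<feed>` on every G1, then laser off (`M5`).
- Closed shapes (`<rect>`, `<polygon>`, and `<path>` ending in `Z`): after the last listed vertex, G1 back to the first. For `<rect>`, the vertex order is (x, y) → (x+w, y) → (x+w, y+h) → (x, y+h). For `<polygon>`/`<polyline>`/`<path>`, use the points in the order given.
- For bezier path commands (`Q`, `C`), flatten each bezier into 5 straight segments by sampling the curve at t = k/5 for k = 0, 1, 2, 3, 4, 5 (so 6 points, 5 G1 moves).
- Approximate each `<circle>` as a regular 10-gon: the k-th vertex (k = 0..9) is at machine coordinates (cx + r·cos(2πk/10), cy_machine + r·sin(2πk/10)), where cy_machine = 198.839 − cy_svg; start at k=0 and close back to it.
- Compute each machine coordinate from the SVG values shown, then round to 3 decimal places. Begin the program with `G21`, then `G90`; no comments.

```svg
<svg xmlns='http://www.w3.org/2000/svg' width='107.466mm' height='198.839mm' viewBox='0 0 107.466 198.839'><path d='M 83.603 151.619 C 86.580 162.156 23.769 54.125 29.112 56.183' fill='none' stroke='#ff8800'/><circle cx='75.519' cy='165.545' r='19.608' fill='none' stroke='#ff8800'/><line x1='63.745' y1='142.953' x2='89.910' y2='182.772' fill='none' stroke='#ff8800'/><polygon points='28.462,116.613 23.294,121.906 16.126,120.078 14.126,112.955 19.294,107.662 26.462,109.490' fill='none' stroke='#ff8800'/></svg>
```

G21
G90
G0 X83.603 Y47.220
M3 S560
G1 X78.566 Y53.297 F2538
G1 X64.169 Y76.854 F2538
G1 X46.842 Y106.917 F2538
G1 X33.013 Y132.509 F2538
G1 X29.112 Y142.656 F2538
M5
G0 X95.127 Y33.294
M3 S560
G1 X91.382 Y44.819 F2538
G1 X81.578 Y51.942 F2538
G1 X69.460 Y51.942 F2538
G1 X59.656 Y44.819 F2538
G1 X55.911 Y33.294 F2538
G1 X59.656 Y21.769 F2538
G1 X69.460 Y14.646 F2538
G1 X81.578 Y14.646 F2538
G1 X91.382 Y21.769 F2538
G1 X95.127 Y33.294 F2538
M5
G0 X63.745 Y55.886
M3 S560
G1 X89.910 Y16.067 F2538
M5
G0 X28.462 Y82.226
M3 S560
G1 X23.294 Y76.933 F2538
G1 X16.126 Y78.761 F2538
G1 X14.126 Y85.884 F2538
G1 X19.294 Y91.177 F2538
G1 X26.462 Y89.349 F2538
G1 X28.462 Y82.226 F2538
M5

1 u = 1 mm; y_m = 198.839 − y.

[1] `<path>` cubic bezier, #ff8800→score S560 F2538: (83.603,47.220) → (78.566,53.297) → (64.169,76.854) → (46.842,106.917) → (33.013,132.509) → (29.112,142.656)

[2] `<circle>` circle, #ff8800→score S560 F2538: (95.127,33.294) → (91.382,44.819) → (81.578,51.942) → (69.460,51.942) → (59.656,44.819) → (55.911,33.294) → (59.656,21.769) → (69.460,14.646) → (81.578,14.646) → (91.382,21.769) → (95.127,33.294) (closed)

[3] `<line>` line segment, #ff8800→score S560 F2538: (63.745,55.886) → (89.910,16.067)

[4] `<polygon>` regular polygon, #ff8800→score S560 F2538: (28.462,82.226) → (23.294,76.933) → (16.126,78.761) → (14.126,85.884) → (19.294,91.177) → (26.462,89.349) → (28.462,82.226) (closed)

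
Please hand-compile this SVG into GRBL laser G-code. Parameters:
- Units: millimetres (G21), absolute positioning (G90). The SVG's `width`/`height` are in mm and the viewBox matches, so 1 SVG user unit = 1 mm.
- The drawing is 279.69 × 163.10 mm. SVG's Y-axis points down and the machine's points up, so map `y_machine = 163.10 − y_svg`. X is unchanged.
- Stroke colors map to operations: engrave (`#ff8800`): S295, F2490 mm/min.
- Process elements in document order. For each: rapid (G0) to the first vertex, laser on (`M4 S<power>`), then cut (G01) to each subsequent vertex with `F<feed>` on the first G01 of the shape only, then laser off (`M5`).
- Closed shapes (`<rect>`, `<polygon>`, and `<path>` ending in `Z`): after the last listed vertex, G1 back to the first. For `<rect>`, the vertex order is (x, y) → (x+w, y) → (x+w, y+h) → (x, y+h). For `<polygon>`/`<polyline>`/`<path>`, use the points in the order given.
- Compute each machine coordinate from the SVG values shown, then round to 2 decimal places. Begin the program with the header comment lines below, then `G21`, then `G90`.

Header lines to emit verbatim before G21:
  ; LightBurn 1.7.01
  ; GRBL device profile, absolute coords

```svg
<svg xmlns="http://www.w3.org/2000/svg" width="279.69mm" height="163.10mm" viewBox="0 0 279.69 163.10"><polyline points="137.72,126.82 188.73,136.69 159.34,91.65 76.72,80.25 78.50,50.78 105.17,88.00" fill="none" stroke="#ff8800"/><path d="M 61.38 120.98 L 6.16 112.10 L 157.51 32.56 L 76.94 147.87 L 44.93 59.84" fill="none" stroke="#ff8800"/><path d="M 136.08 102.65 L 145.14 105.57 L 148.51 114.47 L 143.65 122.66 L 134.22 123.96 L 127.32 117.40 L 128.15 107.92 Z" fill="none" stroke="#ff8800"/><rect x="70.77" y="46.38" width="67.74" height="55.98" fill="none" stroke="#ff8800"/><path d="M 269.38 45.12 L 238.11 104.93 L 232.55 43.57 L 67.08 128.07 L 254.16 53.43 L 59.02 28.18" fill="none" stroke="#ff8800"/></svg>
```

; LightBurn 1.7.01
; GRBL device profile, absolute coords
G21
G90
G0 X137.72 Y36.28
M4 S295
G01 X188.73 Y26.41 F2490
G01 X159.34 Y71.45
G01 X76.72 Y82.85
G01 X78.50 Y112.32
G01 X105.17 Y75.10
M5
G0 X61.38 Y42.12
M4 S295
G01 X6.16 Y51.00 F2490
G01 X157.51 Y130.54
G01 X76.94 Y15.23
G01 X44.93 Y103.26
M5
G0 X136.08 Y60.45
M4 S295
G01 X145.14 Y57.53 F2490
G01 X148.51 Y48.63
G01 X143.65 Y40.44
G01 X134.22 Y39.14
G01 X127.32 Y45.70
G01 X128.15 Y55.18
G01 X136.08 Y60.45
M5
G0 X70.77 Y116.72
M4 S295
G01 X138.51 Y116.72 F2490
G01 X138.51 Y60.74
G01 X70.77 Y60.74
G01 X70.77 Y116.72
M5
G0 X269.38 Y117.98
M4 S295
G01 X238.11 Y58.17 F2490
G01 X232.55 Y119.53
G01 X67.08 Y35.03
G01 X254.16 Y109.67
G01 X59.02 Y134.92
M5

Since the viewBox matches the mm dimensions, user units are millimetres directly. The only transform is the Y-flip y_m = 163.10 − y_svg.

Shape 1 is a open polyline drawn with `<polyline>`. Its stroke #ff8800 means engrave at S295, F2490. After flipping Y the toolpath is (137.72,36.28) → (188.73,26.41) → (159.34,71.45) → (76.72,82.85) → (78.50,112.32) → (105.17,75.10).

Shape 2 is a open polyline drawn with `<path>`. Its stroke #ff8800 means engrave at S295, F2490. After flipping Y the toolpath is (61.38,42.12) → (6.16,51.00) → (157.51,130.54) → (76.94,15.23) → (44.93,103.26).

Shape 3 is a regular polygon drawn with `<path>`. Its stroke #ff8800 means engrave at S295, F2490. After flipping Y the toolpath is (136.08,60.45) → (145.14,57.53) → (148.51,48.63) → (143.65,40.44) → (134.22,39.14) → (127.32,45.70) → (128.15,55.18) → (136.08,60.45), returning to the start.

Shape 4 is a rectangle drawn with `<rect>`. Its stroke #ff8800 means engrave at S295, F2490. After flipping Y the toolpath is (70.77,116.72) → (138.51,116.72) → (138.51,60.74) → (70.77,60.74) → (70.77,116.72), returning to the start.

Shape 5 is a open polyline drawn with `<path>`. Its stroke #ff8800 means engrave at S295, F2490. After flipping Y the toolpath is (269.38,117.98) → (238.11,58.17) → (232.55,119.53) → (67.08,35.03) → (254.16,109.67) → (59.02,134.92).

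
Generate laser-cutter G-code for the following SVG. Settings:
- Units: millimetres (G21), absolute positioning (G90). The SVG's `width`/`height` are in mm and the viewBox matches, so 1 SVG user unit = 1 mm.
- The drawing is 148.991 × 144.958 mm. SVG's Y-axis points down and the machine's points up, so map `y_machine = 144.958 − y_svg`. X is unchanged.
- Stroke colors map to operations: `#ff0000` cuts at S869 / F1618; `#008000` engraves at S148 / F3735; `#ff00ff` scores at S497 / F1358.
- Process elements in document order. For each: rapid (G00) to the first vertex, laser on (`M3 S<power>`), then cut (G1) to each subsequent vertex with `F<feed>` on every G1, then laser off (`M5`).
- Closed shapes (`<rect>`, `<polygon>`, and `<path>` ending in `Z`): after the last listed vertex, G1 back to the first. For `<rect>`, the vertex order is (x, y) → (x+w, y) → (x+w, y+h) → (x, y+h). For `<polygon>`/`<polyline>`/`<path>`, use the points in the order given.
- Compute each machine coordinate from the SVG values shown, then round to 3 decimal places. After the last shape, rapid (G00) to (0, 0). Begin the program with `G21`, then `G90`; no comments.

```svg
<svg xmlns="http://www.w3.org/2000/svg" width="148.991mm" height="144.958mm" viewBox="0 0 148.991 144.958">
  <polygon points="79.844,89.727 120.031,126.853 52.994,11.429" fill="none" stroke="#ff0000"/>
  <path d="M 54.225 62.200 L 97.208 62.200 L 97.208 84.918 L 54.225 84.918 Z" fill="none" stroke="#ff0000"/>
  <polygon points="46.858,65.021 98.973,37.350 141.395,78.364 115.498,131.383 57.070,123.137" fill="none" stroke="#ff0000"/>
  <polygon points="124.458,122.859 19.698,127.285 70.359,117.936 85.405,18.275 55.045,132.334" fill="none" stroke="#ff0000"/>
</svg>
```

Since the viewBox matches the mm dimensions, user units are millimetres directly. The only transform is the Y-flip y_m = 144.958 − y_svg.

Shape 1 is a closed polygon drawn with `<polygon>`. Its stroke #ff0000 means cut at S869, F1618. After flipping Y the toolpath is (79.844,55.231) → (120.031,18.105) → (52.994,133.529) → (79.844,55.231), returning to the start.

Shape 2 is a rectangle drawn with `<path>`. Its stroke #ff0000 means cut at S869, F1618. After flipping Y the toolpath is (54.225,82.758) → (97.208,82.758) → (97.208,60.040) → (54.225,60.040) → (54.225,82.758), returning to the start.

Shape 3 is a regular polygon drawn with `<polygon>`. Its stroke #ff0000 means cut at S869, F1618. After flipping Y the toolpath is (46.858,79.937) → (98.973,107.608) → (141.395,66.594) → (115.498,13.575) → (57.070,21.821) → (46.858,79.937), returning to the start.

Shape 4 is a closed polygon drawn with `<polygon>`. Its stroke #ff0000 means cut at S869, F1618. After flipping Y the toolpath is (124.458,22.099) → (19.698,17.673) → (70.359,27.022) → (85.405,126.683) → (55.045,12.624) → (124.458,22.099), returning to the start.

G21
G90
G00 X79.844 Y55.231
M3 S869
G1 X120.031 Y18.105 F1618
G1 X52.994 Y133.529 F1618
G1 X79.844 Y55.231 F1618
M5
G00 X54.225 Y82.758
M3 S869
G1 X97.208 Y82.758 F1618
G1 X97.208 Y60.040 F1618
G1 X54.225 Y60.040 F1618
G1 X54.225 Y82.758 F1618
M5
G00 X46.858 Y79.937
M3 S869
G1 X98.973 Y107.608 F1618
G1 X141.395 Y66.594 F1618
G1 X115.498 Y13.575 F1618
G1 X57.070 Y21.821 F1618
G1 X46.858 Y79.937 F1618
M5
G00 X124.458 Y22.099
M3 S869
G1 X19.698 Y17.673 F1618
G1 X70.359 Y27.022 F1618
G1 X85.405 Y126.683 F1618
G1 X55.045 Y12.624 F1618
G1 X124.458 Y22.099 F1618
M5
G00 X0.000 Y0.000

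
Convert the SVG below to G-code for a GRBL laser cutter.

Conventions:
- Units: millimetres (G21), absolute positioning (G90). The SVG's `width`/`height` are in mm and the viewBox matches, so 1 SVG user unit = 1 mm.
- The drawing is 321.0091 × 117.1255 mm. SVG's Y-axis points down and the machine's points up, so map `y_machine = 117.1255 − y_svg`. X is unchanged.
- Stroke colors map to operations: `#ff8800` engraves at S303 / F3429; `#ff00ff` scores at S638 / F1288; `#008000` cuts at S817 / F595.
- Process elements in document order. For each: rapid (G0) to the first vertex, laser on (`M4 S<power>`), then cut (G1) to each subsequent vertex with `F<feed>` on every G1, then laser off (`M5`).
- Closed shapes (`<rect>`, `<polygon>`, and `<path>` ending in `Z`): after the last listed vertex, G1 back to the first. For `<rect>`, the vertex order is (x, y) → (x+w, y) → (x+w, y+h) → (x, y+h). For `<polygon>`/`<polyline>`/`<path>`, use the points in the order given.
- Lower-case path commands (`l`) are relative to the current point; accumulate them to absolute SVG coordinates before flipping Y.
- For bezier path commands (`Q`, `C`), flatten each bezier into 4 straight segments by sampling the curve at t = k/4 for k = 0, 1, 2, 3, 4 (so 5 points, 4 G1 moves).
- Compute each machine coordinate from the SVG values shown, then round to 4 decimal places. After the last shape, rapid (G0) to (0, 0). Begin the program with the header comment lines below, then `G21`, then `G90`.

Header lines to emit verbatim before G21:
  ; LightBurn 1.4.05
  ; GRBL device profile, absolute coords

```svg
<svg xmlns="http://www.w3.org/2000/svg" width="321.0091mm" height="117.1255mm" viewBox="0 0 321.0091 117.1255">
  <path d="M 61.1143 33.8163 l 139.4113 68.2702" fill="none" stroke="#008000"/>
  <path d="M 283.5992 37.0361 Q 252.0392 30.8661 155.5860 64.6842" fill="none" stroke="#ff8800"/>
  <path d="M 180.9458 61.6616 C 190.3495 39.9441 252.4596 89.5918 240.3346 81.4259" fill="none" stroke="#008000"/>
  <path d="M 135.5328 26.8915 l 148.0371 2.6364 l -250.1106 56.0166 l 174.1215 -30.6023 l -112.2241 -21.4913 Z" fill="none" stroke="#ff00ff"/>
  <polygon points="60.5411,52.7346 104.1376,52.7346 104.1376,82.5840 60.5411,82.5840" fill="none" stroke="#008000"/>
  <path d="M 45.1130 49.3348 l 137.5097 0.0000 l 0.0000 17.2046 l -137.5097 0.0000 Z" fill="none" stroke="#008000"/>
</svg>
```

Since the viewBox matches the mm dimensions, user units are millimetres directly. The only transform is the Y-flip y_m = 117.1255 − y_svg.

Shape 1 is a line segment drawn with `<path>`. Its stroke #008000 means cut at S817, F595. After flipping Y the toolpath is (61.1143,83.3092) → (200.5256,15.0390).

Shape 2 is a quadratic bezier drawn with `<path>`. Its stroke #ff8800 means engrave at S303, F3429. After flipping Y the toolpath is (283.5992,80.0894) → (263.7634,80.6751) → (235.8159,76.2624) → (199.7568,66.8511) → (155.5860,52.4413).

Shape 3 is a cubic bezier drawn with `<path>`. Its stroke #008000 means cut at S817, F595. After flipping Y the toolpath is (180.9458,55.4639) → (195.8976,60.3895) → (218.7135,50.6636) → (237.4927,38.3968) → (240.3346,35.6996).

Shape 4 is a closed polygon drawn with `<path>`. Its stroke #ff00ff means score at S638, F1288. After flipping Y the toolpath is (135.5328,90.2340) → (283.5699,87.5976) → (33.4593,31.5810) → (207.5808,62.1833) → (95.3567,83.6746) → (135.5328,90.2340), returning to the start.

Shape 5 is a rectangle drawn with `<polygon>`. Its stroke #008000 means cut at S817, F595. After flipping Y the toolpath is (60.5411,64.3909) → (104.1376,64.3909) → (104.1376,34.5415) → (60.5411,34.5415) → (60.5411,64.3909), returning to the start.

Shape 6 is a rectangle drawn with `<path>`. Its stroke #008000 means cut at S817, F595. After flipping Y the toolpath is (45.1130,67.7907) → (182.6227,67.7907) → (182.6227,50.5861) → (45.1130,50.5861) → (45.1130,67.7907), returning to the start.

; LightBurn 1.4.05
; GRBL device profile, absolute coords
G21
G90
G0 X61.1143 Y83.3092
M4 S817
G1 X200.5256 Y15.0390 F595
M5
G0 X283.5992 Y80.0894
M4 S303
G1 X263.7634 Y80.6751 F3429
G1 X235.8159 Y76.2624 F3429
G1 X199.7568 Y66.8511 F3429
G1 X155.5860 Y52.4413 F3429
M5
G0 X180.9458 Y55.4639
M4 S817
G1 X195.8976 Y60.3895 F595
G1 X218.7135 Y50.6636 F595
G1 X237.4927 Y38.3968 F595
G1 X240.3346 Y35.6996 F595
M5
G0 X135.5328 Y90.2340
M4 S638
G1 X283.5699 Y87.5976 F1288
G1 X33.4593 Y31.5810 F1288
G1 X207.5808 Y62.1833 F1288
G1 X95.3567 Y83.6746 F1288
G1 X135.5328 Y90.2340 F1288
M5
G0 X60.5411 Y64.3909
M4 S817
G1 X104.1376 Y64.3909 F595
G1 X104.1376 Y34.5415 F595
G1 X60.5411 Y34.5415 F595
G1 X60.5411 Y64.3909 F595
M5
G0 X45.1130 Y67.7907
M4 S817
G1 X182.6227 Y67.7907 F595
G1 X182.6227 Y50.5861 F595
G1 X45.1130 Y50.5861 F595
G1 X45.1130 Y67.7907 F595
M5
G0 X0.0000 Y0.0000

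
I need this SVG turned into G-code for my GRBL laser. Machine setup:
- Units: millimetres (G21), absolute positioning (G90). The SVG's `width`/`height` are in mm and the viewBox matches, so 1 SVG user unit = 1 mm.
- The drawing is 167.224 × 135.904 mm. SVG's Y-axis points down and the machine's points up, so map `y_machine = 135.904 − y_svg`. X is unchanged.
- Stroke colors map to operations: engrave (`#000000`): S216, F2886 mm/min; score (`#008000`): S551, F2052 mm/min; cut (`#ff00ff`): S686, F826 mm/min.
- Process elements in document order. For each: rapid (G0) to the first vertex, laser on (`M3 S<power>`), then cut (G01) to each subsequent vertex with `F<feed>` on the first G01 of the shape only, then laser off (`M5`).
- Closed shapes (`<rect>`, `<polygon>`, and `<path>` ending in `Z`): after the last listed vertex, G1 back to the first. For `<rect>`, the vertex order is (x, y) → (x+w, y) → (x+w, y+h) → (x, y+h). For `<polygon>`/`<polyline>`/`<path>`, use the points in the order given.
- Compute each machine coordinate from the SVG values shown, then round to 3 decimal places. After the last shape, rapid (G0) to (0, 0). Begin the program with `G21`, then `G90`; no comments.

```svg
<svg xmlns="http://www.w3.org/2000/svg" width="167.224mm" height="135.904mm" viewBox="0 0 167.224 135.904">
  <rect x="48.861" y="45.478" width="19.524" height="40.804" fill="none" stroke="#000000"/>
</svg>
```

Since the viewBox matches the mm dimensions, user units are millimetres directly. The only transform is the Y-flip y_m = 135.904 − y_svg.

Shape 1 is a rectangle drawn with `<rect>`. Its stroke #000000 means engrave at S216, F2886. After flipping Y the toolpath is (48.861,90.426) → (68.385,90.426) → (68.385,49.622) → (48.861,49.622) → (48.861,90.426), returning to the start.

G21
G90
G0 X48.861 Y90.426
M3 S216
G01 X68.385 Y90.426 F2886
G01 X68.385 Y49.622
G01 X48.861 Y49.622
G01 X48.861 Y90.426
M5
G0 X0.000 Y0.000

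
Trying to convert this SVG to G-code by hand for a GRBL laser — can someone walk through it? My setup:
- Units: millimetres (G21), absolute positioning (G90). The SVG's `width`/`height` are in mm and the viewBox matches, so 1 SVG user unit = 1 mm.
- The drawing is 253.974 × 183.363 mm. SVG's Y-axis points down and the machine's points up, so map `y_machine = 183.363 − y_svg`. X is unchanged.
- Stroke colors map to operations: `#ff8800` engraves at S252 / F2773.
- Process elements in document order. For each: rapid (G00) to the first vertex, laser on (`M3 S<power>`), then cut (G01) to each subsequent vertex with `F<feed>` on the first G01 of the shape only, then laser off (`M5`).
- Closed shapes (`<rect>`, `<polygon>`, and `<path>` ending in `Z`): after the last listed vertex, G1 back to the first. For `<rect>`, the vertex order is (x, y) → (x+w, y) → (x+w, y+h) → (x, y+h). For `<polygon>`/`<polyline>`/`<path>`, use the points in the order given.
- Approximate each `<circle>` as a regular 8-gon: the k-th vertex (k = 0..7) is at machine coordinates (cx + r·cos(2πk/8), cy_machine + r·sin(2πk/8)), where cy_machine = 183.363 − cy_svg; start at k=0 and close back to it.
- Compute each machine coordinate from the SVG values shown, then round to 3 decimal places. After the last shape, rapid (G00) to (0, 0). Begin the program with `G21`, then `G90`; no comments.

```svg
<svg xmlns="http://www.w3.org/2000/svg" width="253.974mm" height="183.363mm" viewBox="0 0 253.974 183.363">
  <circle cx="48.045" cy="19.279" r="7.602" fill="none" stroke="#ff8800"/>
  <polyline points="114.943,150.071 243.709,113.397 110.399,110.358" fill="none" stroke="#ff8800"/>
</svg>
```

G21
G90
G00 X55.647 Y164.084
M3 S252
G01 X53.420 Y169.459 F2773
G01 X48.045 Y171.686
G01 X42.670 Y169.459
G01 X40.443 Y164.084
G01 X42.670 Y158.709
G01 X48.045 Y156.482
G01 X53.420 Y158.709
G01 X55.647 Y164.084
M5
G00 X114.943 Y33.292
M3 S252
G01 X243.709 Y69.966 F2773
G01 X110.399 Y73.005
M5
G00 X0.000 Y0.000

Since the viewBox matches the mm dimensions, user units are millimetres directly. The only transform is the Y-flip y_m = 183.363 − y_svg.

Shape 1 is a circle drawn with `<circle>`. Its stroke #ff8800 means engrave at S252, F2773. After flipping Y the toolpath is (55.647,164.084) → (53.420,169.459) → (48.045,171.686) → (42.670,169.459) → (40.443,164.084) → (42.670,158.709) → (48.045,156.482) → (53.420,158.709) → (55.647,164.084), returning to the start.

Shape 2 is a open polyline drawn with `<polyline>`. Its stroke #ff8800 means engrave at S252, F2773. After flipping Y the toolpath is (114.943,33.292) → (243.709,69.966) → (110.399,73.005).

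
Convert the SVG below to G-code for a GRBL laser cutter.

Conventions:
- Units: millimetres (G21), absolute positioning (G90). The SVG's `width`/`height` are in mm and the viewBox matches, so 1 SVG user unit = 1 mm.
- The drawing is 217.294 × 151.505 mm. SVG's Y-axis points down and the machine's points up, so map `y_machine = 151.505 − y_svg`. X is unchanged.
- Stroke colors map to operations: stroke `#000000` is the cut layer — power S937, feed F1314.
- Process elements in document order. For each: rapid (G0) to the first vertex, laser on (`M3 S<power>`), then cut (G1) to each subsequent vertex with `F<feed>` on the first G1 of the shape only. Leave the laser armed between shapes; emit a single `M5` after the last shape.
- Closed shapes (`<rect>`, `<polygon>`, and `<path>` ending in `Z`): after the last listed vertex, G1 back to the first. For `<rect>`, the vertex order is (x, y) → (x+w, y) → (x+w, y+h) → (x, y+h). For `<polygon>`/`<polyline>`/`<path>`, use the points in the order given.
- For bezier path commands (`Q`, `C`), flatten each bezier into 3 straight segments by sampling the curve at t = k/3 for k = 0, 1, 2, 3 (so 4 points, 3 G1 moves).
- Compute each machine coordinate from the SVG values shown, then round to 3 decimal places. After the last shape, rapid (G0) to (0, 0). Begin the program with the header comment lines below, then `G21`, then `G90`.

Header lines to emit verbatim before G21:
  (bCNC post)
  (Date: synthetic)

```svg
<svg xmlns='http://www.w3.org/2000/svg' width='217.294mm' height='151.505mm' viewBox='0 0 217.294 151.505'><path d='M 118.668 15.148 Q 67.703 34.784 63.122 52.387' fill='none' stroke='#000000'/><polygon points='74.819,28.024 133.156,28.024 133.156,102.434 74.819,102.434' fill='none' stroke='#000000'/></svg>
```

Since the viewBox matches the mm dimensions, user units are millimetres directly. The only transform is the Y-flip y_m = 151.505 − y_svg.

Shape 1 is a quadratic bezier drawn with `<path>`. Its stroke #000000 means cut at S937, F1314. After flipping Y the toolpath is (118.668,136.357) → (89.845,123.492) → (71.330,111.079) → (63.122,99.118).

Shape 2 is a rectangle drawn with `<polygon>`. Its stroke #000000 means cut at S937, F1314. After flipping Y the toolpath is (74.819,123.481) → (133.156,123.481) → (133.156,49.071) → (74.819,49.071) → (74.819,123.481), returning to the start.

(bCNC post)
(Date: synthetic)
G21
G90
G0 X118.668 Y136.357
M3 S937
G1 X89.845 Y123.492 F1314
G1 X71.330 Y111.079
G1 X63.122 Y99.118
G0 X74.819 Y123.481
M3 S937
G1 X133.156 Y123.481 F1314
G1 X133.156 Y49.071
G1 X74.819 Y49.071
G1 X74.819 Y123.481
M5
G0 X0.000 Y0.000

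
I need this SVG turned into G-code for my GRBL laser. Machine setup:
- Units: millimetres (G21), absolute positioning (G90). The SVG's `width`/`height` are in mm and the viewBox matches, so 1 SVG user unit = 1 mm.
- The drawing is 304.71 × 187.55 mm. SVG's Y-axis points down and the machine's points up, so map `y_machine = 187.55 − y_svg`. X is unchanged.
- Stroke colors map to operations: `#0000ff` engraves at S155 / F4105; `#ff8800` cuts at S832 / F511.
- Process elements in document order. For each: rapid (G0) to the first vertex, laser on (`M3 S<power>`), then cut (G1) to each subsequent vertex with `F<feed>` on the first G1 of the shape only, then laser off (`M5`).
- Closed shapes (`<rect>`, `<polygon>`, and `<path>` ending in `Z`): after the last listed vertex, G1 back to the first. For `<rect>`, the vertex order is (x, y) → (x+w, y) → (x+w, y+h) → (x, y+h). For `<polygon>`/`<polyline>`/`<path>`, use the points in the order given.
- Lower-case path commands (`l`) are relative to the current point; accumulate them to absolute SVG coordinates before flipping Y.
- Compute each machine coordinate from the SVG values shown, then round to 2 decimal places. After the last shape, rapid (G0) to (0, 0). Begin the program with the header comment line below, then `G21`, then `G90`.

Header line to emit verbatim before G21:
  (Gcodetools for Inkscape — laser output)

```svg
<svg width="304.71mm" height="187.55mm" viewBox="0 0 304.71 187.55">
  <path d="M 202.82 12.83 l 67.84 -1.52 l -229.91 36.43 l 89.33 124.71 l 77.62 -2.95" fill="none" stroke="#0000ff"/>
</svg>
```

(Gcodetools for Inkscape — laser output)
G21
G90
G0 X202.82 Y174.72
M3 S155
G1 X270.66 Y176.24 F4105
G1 X40.75 Y139.81
G1 X130.08 Y15.10
G1 X207.70 Y18.05
M5
G0 X0.00 Y0.00

viewBox `0 0 304.71 187.55` with mm width/height → 1 unit = 1 mm. Flip: y_m = 187.55 − y_svg.

**Shape 1** — `<path>` open polyline, stroke `#0000ff` → engrave (S155, F4105). Machine vertices: (202.82,174.72) → (270.66,176.24) → (40.75,139.81) → (130.08,15.10) → (207.70,18.05). Open path.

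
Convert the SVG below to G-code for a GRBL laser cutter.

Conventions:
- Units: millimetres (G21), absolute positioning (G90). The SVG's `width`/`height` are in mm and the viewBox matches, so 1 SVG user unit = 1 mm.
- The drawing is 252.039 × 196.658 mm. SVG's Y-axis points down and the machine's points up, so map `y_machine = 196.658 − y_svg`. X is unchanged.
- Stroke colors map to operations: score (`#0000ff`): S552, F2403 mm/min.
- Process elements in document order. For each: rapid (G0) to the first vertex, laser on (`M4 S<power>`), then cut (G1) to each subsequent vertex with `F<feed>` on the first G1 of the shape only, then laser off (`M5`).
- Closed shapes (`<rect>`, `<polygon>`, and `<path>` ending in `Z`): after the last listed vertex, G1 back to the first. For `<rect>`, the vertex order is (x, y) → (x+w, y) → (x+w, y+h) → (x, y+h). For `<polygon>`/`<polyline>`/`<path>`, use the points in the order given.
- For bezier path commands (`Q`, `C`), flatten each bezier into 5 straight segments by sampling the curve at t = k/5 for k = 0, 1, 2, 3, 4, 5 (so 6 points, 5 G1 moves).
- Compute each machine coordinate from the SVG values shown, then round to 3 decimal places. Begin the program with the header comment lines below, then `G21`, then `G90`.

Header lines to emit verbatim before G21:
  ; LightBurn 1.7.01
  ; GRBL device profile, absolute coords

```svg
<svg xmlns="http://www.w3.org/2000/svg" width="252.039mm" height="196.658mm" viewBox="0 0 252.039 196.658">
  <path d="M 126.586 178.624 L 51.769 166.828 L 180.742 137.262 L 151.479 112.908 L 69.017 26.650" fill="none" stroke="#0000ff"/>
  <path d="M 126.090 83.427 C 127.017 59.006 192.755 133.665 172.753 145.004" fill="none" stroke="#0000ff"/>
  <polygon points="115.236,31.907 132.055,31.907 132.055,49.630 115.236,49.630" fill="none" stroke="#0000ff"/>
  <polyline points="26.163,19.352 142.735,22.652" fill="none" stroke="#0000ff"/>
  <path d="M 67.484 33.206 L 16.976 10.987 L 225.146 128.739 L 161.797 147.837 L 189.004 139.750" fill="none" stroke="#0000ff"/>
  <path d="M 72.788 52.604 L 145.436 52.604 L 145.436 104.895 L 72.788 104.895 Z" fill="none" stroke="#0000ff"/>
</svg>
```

1 u = 1 mm; y_m = 196.658 − y.

[1] `<path>` open polyline, #0000ff→score S552 F2403: (126.586,18.034) → (51.769,29.830) → (180.742,59.396) → (151.479,83.750) → (69.017,170.008)

[2] `<path>` cubic bezier, #0000ff→score S552 F2403: (126.090,113.231) → (133.219,117.293) → (148.676,105.371) → (165.235,85.261) → (175.670,64.757) → (172.753,51.654)

[3] `<polygon>` rectangle, #0000ff→score S552 F2403: (115.236,164.751) → (132.055,164.751) → (132.055,147.028) → (115.236,147.028) → (115.236,164.751) (closed)

[4] `<polyline>` line segment, #0000ff→score S552 F2403: (26.163,177.306) → (142.735,174.006)

[5] `<path>` open polyline, #0000ff→score S552 F2403: (67.484,163.452) → (16.976,185.671) → (225.146,67.919) → (161.797,48.821) → (189.004,56.908)

[6] `<path>` rectangle, #0000ff→score S552 F2403: (72.788,144.054) → (145.436,144.054) → (145.436,91.763) → (72.788,91.763) → (72.788,144.054) (closed)

; LightBurn 1.7.01
; GRBL device profile, absolute coords
G21
G90
G0 X126.586 Y18.034
M4 S552
G1 X51.769 Y29.830 F2403
G1 X180.742 Y59.396
G1 X151.479 Y83.750
G1 X69.017 Y170.008
M5
G0 X126.090 Y113.231
M4 S552
G1 X133.219 Y117.293 F2403
G1 X148.676 Y105.371
G1 X165.235 Y85.261
G1 X175.670 Y64.757
G1 X172.753 Y51.654
M5
G0 X115.236 Y164.751
M4 S552
G1 X132.055 Y164.751 F2403
G1 X132.055 Y147.028
G1 X115.236 Y147.028
G1 X115.236 Y164.751
M5
G0 X26.163 Y177.306
M4 S552
G1 X142.735 Y174.006 F2403
M5
G0 X67.484 Y163.452
M4 S552
G1 X16.976 Y185.671 F2403
G1 X225.146 Y67.919
G1 X161.797 Y48.821
G1 X189.004 Y56.908
M5
G0 X72.788 Y144.054
M4 S552
G1 X145.436 Y144.054 F2403
G1 X145.436 Y91.763
G1 X72.788 Y91.763
G1 X72.788 Y144.054
M5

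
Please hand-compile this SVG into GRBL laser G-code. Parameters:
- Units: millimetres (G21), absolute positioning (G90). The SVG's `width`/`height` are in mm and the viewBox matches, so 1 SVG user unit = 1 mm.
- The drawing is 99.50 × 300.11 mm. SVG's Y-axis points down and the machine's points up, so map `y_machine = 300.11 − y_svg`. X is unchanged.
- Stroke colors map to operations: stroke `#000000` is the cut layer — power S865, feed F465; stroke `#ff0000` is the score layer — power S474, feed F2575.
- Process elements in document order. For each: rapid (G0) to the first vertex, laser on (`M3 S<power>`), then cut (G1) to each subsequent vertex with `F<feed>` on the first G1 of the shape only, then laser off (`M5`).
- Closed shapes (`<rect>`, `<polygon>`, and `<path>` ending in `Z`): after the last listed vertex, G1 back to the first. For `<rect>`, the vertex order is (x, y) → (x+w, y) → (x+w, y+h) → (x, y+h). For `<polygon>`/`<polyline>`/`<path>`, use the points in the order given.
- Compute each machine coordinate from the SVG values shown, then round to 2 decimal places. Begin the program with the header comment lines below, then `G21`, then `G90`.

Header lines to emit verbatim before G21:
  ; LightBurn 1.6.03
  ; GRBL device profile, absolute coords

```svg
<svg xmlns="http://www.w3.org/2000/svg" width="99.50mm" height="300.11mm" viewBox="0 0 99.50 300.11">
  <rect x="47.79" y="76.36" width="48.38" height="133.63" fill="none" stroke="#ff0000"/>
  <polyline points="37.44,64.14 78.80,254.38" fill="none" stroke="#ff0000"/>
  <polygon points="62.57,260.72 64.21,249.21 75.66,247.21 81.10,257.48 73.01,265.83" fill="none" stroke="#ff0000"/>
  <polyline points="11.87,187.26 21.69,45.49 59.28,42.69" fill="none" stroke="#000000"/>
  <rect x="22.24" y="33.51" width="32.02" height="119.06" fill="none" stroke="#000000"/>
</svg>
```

; LightBurn 1.6.03
; GRBL device profile, absolute coords
G21
G90
G0 X47.79 Y223.75
M3 S474
G1 X96.17 Y223.75 F2575
G1 X96.17 Y90.12
G1 X47.79 Y90.12
G1 X47.79 Y223.75
M5
G0 X37.44 Y235.97
M3 S474
G1 X78.80 Y45.73 F2575
M5
G0 X62.57 Y39.39
M3 S474
G1 X64.21 Y50.90 F2575
G1 X75.66 Y52.90
G1 X81.10 Y42.63
G1 X73.01 Y34.28
G1 X62.57 Y39.39
M5
G0 X11.87 Y112.85
M3 S865
G1 X21.69 Y254.62 F465
G1 X59.28 Y257.42
M5
G0 X22.24 Y266.60
M3 S865
G1 X54.26 Y266.60 F465
G1 X54.26 Y147.54
G1 X22.24 Y147.54
G1 X22.24 Y266.60
M5

Since the viewBox matches the mm dimensions, user units are millimetres directly. The only transform is the Y-flip y_m = 300.11 − y_svg.

Shape 1 is a rectangle drawn with `<rect>`. Its stroke #ff0000 means score at S474, F2575. After flipping Y the toolpath is (47.79,223.75) → (96.17,223.75) → (96.17,90.12) → (47.79,90.12) → (47.79,223.75), returning to the start.

Shape 2 is a line segment drawn with `<polyline>`. Its stroke #ff0000 means score at S474, F2575. After flipping Y the toolpath is (37.44,235.97) → (78.80,45.73).

Shape 3 is a regular polygon drawn with `<polygon>`. Its stroke #ff0000 means score at S474, F2575. After flipping Y the toolpath is (62.57,39.39) → (64.21,50.90) → (75.66,52.90) → (81.10,42.63) → (73.01,34.28) → (62.57,39.39), returning to the start.

Shape 4 is a open polyline drawn with `<polyline>`. Its stroke #000000 means cut at S865, F465. After flipping Y the toolpath is (11.87,112.85) → (21.69,254.62) → (59.28,257.42).

Shape 5 is a rectangle drawn with `<rect>`. Its stroke #000000 means cut at S865, F465. After flipping Y the toolpath is (22.24,266.60) → (54.26,266.60) → (54.26,147.54) → (22.24,147.54) → (22.24,266.60), returning to the start.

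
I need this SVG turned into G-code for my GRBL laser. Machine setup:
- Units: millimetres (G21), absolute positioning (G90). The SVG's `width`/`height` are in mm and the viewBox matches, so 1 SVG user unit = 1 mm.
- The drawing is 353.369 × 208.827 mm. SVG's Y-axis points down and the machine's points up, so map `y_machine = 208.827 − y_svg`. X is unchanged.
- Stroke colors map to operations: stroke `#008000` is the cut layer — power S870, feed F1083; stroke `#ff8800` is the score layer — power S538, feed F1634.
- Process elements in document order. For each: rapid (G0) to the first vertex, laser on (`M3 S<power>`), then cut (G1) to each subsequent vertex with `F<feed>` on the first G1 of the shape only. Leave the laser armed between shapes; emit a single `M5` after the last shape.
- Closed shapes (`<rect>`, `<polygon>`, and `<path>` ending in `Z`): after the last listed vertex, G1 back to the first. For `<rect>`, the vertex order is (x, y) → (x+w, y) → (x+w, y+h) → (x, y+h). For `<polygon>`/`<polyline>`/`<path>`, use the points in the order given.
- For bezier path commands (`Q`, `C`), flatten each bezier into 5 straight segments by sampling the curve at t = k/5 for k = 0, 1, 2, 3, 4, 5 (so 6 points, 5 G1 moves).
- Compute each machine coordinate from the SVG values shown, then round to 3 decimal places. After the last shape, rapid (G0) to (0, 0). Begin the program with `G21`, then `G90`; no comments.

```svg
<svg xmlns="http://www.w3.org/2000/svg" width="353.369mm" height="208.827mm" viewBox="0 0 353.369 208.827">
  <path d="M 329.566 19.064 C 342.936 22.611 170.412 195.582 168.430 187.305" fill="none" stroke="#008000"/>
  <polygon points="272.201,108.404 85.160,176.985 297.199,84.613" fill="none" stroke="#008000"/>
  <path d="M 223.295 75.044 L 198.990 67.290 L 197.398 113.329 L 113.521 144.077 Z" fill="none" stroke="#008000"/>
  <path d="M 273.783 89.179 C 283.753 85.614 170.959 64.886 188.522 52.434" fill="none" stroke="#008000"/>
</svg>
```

G21
G90
G0 X329.566 Y189.763
M3 S870
G1 X318.132 Y170.109 F1083
G1 X279.193 Y126.626
G1 X229.857 Y76.146
G1 X187.233 Y35.500
G1 X168.430 Y21.522
G0 X272.201 Y100.423
M3 S870
G1 X85.160 Y31.842 F1083
G1 X297.199 Y124.214
G1 X272.201 Y100.423
G0 X223.295 Y133.783
M3 S870
G1 X198.990 Y141.537 F1083
G1 X197.398 Y95.498
G1 X113.521 Y64.750
G1 X223.295 Y133.783
G0 X273.783 Y119.648
M3 S870
G1 X267.058 Y123.643 F1083
G1 X243.020 Y130.536
G1 X213.818 Y139.106
G1 X191.602 Y148.132
G1 X188.522 Y156.393
M5
G0 X0.000 Y0.000

1 u = 1 mm; y_m = 208.827 − y.

[1] `<path>` cubic bezier, #008000→cut S870 F1083: (329.566,189.763) → (318.132,170.109) → (279.193,126.626) → (229.857,76.146) → (187.233,35.500) → (168.430,21.522)

[2] `<polygon>` closed polygon, #008000→cut S870 F1083: (272.201,100.423) → (85.160,31.842) → (297.199,124.214) → (272.201,100.423) (closed)

[3] `<path>` closed polygon, #008000→cut S870 F1083: (223.295,133.783) → (198.990,141.537) → (197.398,95.498) → (113.521,64.750) → (223.295,133.783) (closed)

[4] `<path>` cubic bezier, #008000→cut S870 F1083: (273.783,119.648) → (267.058,123.643) → (243.020,130.536) → (213.818,139.106) → (191.602,148.132) → (188.522,156.393)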